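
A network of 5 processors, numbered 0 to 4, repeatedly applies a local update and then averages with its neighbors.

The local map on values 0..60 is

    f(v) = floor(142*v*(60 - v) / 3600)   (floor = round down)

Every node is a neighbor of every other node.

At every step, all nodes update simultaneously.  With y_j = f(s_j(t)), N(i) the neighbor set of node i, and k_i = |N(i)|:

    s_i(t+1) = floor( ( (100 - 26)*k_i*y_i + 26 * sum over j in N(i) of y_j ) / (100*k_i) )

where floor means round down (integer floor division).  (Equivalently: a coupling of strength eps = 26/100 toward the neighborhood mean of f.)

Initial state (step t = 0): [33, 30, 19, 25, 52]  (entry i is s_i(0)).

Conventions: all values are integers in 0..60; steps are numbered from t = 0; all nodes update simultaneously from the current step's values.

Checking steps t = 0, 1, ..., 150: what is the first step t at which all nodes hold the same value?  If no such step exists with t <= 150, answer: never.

Answer: 3
Key observation: Synchronization is absorbing here: once all nodes are equal they stay equal, and step 3 is the first all-equal step.

Derivation:
t=0: [33, 30, 19, 25, 52]  (not all equal)
t=1: [33, 33, 30, 32, 20]  (not all equal)
t=2: [34, 34, 34, 34, 32]  (not all equal)
t=3: [34, 34, 34, 34, 34]  (all equal)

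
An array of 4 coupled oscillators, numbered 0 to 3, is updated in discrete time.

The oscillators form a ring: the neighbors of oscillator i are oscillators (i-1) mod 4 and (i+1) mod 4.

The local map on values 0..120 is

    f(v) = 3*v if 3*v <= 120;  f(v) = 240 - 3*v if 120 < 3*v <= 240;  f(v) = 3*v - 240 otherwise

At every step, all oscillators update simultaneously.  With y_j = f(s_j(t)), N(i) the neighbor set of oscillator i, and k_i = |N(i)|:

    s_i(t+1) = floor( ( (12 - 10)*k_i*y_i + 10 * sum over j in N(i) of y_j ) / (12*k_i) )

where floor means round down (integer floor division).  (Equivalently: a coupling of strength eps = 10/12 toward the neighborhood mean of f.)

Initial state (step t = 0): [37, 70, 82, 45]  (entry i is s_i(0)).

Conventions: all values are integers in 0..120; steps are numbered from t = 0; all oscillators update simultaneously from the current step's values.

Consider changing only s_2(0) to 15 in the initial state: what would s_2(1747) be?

Simulating step by step:
t=0: [37, 70, 15, 45]
t=1: [74, 70, 63, 82]
t=2: [18, 33, 23, 29]
t=3: [86, 67, 89, 65]
t=4: [38, 25, 39, 26]
t=5: [82, 108, 83, 109]
t=6: [72, 20, 72, 20]
t=7: [54, 30, 54, 30]
t=8: [88, 80, 88, 80]
t=9: [4, 20, 4, 20]
t=10: [52, 20, 52, 20]
t=11: [64, 80, 64, 80]
t=12: [8, 40, 8, 40]
t=13: [104, 40, 104, 40]
t=14: [112, 80, 112, 80]
t=15: [16, 80, 16, 80]
t=16: [8, 40, 8, 40]

Answer: s_2(1747) = 16
Key observation: The state at step 12, [8, 40, 8, 40], reappears at step 16: the system is in a cycle of period 4 from step 12 on.  Therefore the state at step 1747 equals the state at step 12 + ((1747 - 12) mod 4) = 15, which is [16, 80, 16, 80].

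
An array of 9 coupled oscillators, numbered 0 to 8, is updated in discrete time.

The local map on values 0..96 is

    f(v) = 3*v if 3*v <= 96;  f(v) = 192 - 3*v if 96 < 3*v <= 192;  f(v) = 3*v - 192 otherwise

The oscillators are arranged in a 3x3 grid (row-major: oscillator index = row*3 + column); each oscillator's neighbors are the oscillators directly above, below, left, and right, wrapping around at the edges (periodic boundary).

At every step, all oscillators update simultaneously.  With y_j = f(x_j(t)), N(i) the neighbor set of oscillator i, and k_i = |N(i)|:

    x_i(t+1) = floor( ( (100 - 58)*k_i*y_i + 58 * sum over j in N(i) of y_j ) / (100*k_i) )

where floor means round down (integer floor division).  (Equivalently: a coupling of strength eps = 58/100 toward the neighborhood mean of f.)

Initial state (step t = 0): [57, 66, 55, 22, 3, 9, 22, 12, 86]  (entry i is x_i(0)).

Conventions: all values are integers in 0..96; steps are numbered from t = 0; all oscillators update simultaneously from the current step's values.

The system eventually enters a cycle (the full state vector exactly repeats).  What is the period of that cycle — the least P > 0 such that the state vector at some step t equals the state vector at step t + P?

Answer: 9
Key observation: The state at step 48, [43, 43, 24, 43, 43, 24, 43, 43, 24], reappears at step 57 — and no state repeats earlier — so the cycle the system enters has period 9.

Derivation:
t=0: [57, 66, 55, 22, 3, 9, 22, 12, 86]
t=1: [32, 16, 28, 45, 23, 35, 55, 36, 50]
t=2: [71, 68, 74, 64, 69, 73, 51, 62, 58]
t=3: [20, 15, 23, 14, 12, 20, 22, 14, 22]
t=4: [57, 48, 62, 49, 42, 56, 58, 48, 62]
t=5: [25, 40, 16, 37, 51, 27, 24, 40, 16]
t=6: [71, 64, 60, 72, 60, 65, 70, 63, 59]
t=7: [16, 6, 10, 17, 9, 10, 16, 7, 11]
t=8: [41, 25, 31, 43, 28, 33, 42, 27, 32]
t=9: [72, 78, 87, 71, 80, 87, 72, 80, 88]
t=10: [32, 45, 58, 32, 46, 59, 34, 47, 60]
t=11: [78, 55, 33, 77, 54, 32, 74, 52, 30]
t=12: [45, 40, 76, 45, 41, 76, 42, 40, 74]
t=13: [57, 64, 43, 57, 63, 42, 59, 64, 43]
t=14: [23, 12, 48, 24, 13, 49, 21, 11, 47]
t=15: [60, 42, 49, 61, 43, 49, 59, 41, 48]
t=16: [24, 55, 43, 23, 53, 42, 26, 56, 45]
t=17: [64, 39, 58, 65, 40, 59, 64, 38, 57]
t=18: [13, 55, 23, 13, 55, 22, 14, 57, 24]
t=19: [42, 33, 58, 41, 33, 57, 42, 33, 58]
t=20: [63, 78, 36, 64, 79, 37, 63, 78, 36]
t=21: [19, 42, 65, 19, 42, 64, 19, 42, 65]
t=22: [50, 55, 19, 50, 55, 18, 50, 55, 19]
t=23: [42, 33, 50, 41, 33, 49, 42, 33, 50]
t=24: [66, 81, 53, 68, 82, 54, 66, 81, 53]
t=25: [17, 42, 31, 18, 43, 31, 17, 42, 31]
t=26: [59, 67, 82, 60, 66, 82, 59, 67, 82]
t=27: [19, 15, 41, 18, 14, 40, 19, 15, 41]
t=28: [56, 49, 64, 55, 48, 64, 56, 49, 64]
t=29: [24, 35, 10, 25, 37, 10, 24, 35, 10]
t=30: [68, 75, 44, 68, 74, 43, 68, 75, 44]
t=31: [22, 33, 49, 22, 33, 49, 22, 33, 49]
t=32: [66, 82, 55, 66, 82, 55, 66, 82, 55]
t=33: [16, 43, 27, 16, 43, 27, 16, 43, 27]
t=34: [54, 63, 73, 54, 63, 73, 54, 63, 73]
t=35: [25, 10, 23, 25, 10, 23, 25, 10, 23]
t=36: [67, 42, 64, 67, 42, 64, 67, 42, 64]
t=37: [15, 48, 10, 15, 48, 10, 15, 48, 10]
t=38: [43, 44, 34, 43, 44, 34, 43, 44, 34]
t=39: [66, 64, 81, 66, 64, 81, 66, 64, 81]
t=40: [11, 8, 37, 11, 8, 37, 11, 8, 37]
t=41: [38, 33, 65, 38, 33, 65, 38, 33, 65]
t=42: [69, 77, 26, 69, 77, 26, 69, 77, 26]
t=43: [27, 41, 63, 27, 41, 63, 27, 41, 63]
t=44: [67, 61, 23, 67, 61, 23, 67, 61, 23]
t=45: [17, 17, 51, 17, 17, 51, 17, 17, 51]
t=46: [49, 49, 42, 49, 49, 42, 49, 49, 42]
t=47: [48, 48, 59, 48, 48, 59, 48, 48, 59]
t=48: [43, 43, 24, 43, 43, 24, 43, 43, 24]
t=49: [64, 64, 69, 64, 64, 69, 64, 64, 69]
t=50: [2, 2, 10, 2, 2, 10, 2, 2, 10]
t=51: [9, 9, 23, 9, 9, 23, 9, 9, 23]
t=52: [33, 33, 56, 33, 33, 56, 33, 33, 56]
t=53: [82, 82, 44, 82, 82, 44, 82, 82, 44]
t=54: [54, 54, 58, 54, 54, 58, 54, 54, 58]
t=55: [28, 28, 21, 28, 28, 21, 28, 28, 21]
t=56: [80, 80, 69, 80, 80, 69, 80, 80, 69]
t=57: [43, 43, 24, 43, 43, 24, 43, 43, 24]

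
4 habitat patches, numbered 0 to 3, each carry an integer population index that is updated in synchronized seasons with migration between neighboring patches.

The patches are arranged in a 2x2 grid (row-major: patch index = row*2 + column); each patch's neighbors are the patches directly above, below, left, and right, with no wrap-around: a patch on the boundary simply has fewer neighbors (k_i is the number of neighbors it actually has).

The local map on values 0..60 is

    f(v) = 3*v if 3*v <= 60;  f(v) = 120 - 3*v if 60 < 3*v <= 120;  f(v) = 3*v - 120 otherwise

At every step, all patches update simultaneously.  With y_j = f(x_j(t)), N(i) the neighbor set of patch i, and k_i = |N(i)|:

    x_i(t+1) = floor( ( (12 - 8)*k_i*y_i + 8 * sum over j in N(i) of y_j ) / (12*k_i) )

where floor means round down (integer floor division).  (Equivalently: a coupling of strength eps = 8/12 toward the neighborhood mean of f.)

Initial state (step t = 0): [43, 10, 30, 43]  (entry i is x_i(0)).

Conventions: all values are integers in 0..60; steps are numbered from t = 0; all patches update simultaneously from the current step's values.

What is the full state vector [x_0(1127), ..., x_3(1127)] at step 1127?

Simulating step by step:
t=0: [43, 10, 30, 43]
t=1: [23, 16, 16, 23]
t=2: [49, 50, 50, 49]
t=3: [29, 28, 28, 29]
t=4: [35, 34, 34, 35]
t=5: [17, 16, 16, 17]
t=6: [49, 50, 50, 49]

Answer: [29, 28, 28, 29]
Key observation: The state at step 2, [49, 50, 50, 49], reappears at step 6: the system is in a cycle of period 4 from step 2 on.  Therefore the state at step 1127 equals the state at step 2 + ((1127 - 2) mod 4) = 3, which is [29, 28, 28, 29].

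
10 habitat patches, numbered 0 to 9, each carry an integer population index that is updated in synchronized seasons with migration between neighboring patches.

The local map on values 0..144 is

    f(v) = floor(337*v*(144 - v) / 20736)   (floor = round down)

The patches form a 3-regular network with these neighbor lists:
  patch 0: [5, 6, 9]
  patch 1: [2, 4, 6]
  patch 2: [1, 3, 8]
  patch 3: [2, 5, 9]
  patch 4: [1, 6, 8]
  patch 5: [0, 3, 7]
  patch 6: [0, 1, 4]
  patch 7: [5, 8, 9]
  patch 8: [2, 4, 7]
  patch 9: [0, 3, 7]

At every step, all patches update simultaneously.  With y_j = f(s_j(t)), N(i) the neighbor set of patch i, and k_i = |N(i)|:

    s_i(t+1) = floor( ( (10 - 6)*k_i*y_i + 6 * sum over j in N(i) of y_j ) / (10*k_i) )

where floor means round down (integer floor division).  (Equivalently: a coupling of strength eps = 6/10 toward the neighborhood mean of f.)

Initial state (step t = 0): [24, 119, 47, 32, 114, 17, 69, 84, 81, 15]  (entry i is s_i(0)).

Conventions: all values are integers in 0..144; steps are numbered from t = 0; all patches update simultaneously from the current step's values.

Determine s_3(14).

Simulating step by step:
t=0: [24, 119, 47, 32, 114, 17, 69, 84, 81, 15]
t=1: [48, 61, 67, 51, 64, 51, 63, 62, 74, 49]
t=2: [76, 82, 81, 77, 82, 77, 80, 80, 83, 76]
t=3: [83, 82, 82, 82, 82, 83, 82, 82, 82, 83]
t=4: [82, 82, 82, 82, 82, 82, 82, 82, 82, 82]
t=5: [82, 82, 82, 82, 82, 82, 82, 82, 82, 82]
t=6: [82, 82, 82, 82, 82, 82, 82, 82, 82, 82]
t=7: [82, 82, 82, 82, 82, 82, 82, 82, 82, 82]
t=8: [82, 82, 82, 82, 82, 82, 82, 82, 82, 82]
t=9: [82, 82, 82, 82, 82, 82, 82, 82, 82, 82]
t=10: [82, 82, 82, 82, 82, 82, 82, 82, 82, 82]
t=11: [82, 82, 82, 82, 82, 82, 82, 82, 82, 82]
t=12: [82, 82, 82, 82, 82, 82, 82, 82, 82, 82]
t=13: [82, 82, 82, 82, 82, 82, 82, 82, 82, 82]
t=14: [82, 82, 82, 82, 82, 82, 82, 82, 82, 82]

Answer: s_3(14) = 82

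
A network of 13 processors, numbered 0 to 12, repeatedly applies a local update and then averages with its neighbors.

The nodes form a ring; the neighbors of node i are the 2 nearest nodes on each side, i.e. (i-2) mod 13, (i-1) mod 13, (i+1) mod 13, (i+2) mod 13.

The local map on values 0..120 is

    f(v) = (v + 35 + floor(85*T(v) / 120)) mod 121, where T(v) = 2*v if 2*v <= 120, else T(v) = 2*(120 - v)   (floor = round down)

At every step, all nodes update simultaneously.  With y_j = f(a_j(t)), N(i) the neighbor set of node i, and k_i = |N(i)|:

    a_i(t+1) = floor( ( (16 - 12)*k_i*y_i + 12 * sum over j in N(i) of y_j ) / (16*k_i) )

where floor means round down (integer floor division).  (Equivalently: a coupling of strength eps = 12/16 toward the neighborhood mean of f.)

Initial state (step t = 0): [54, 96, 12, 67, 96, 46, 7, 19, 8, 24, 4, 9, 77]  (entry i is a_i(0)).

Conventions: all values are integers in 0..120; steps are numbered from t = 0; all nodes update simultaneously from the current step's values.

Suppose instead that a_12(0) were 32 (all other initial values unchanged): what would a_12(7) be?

Simulating step by step:
t=0: [54, 96, 12, 67, 96, 46, 7, 19, 8, 24, 4, 9, 32]
t=1: [62, 62, 51, 47, 47, 49, 50, 61, 63, 67, 70, 68, 63]
t=2: [53, 48, 41, 35, 31, 35, 41, 48, 52, 56, 55, 55, 56]
t=3: [36, 49, 59, 80, 76, 80, 58, 48, 35, 42, 45, 46, 43]
t=4: [24, 31, 39, 48, 52, 47, 60, 52, 52, 40, 38, 16, 19]
t=5: [73, 66, 52, 41, 33, 38, 41, 35, 30, 31, 39, 53, 72]
t=6: [49, 43, 54, 43, 41, 49, 67, 73, 73, 79, 60, 52, 43]
t=7: [29, 24, 25, 24, 31, 34, 42, 49, 54, 51, 44, 39, 31]

Answer: a_12(7) = 31
Key observation: This trace re-runs the system from the modified initial state.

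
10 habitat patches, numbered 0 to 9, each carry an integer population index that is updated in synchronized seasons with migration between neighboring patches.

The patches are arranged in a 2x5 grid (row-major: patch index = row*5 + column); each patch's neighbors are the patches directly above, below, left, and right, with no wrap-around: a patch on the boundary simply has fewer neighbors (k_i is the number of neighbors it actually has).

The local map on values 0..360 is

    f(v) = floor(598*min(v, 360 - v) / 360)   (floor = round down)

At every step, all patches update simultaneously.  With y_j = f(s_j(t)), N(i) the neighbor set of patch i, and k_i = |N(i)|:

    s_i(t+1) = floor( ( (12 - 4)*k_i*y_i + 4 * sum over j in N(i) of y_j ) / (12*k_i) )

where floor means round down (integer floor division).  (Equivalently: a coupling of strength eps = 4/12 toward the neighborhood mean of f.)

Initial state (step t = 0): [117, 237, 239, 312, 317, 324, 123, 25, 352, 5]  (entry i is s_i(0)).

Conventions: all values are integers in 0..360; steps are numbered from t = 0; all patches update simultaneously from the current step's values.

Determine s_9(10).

Simulating step by step:
t=0: [117, 237, 239, 312, 317, 324, 123, 25, 352, 5]
t=1: [173, 202, 169, 84, 61, 105, 169, 73, 22, 19]
t=2: [264, 268, 244, 139, 95, 210, 248, 146, 56, 43]
t=3: [172, 161, 197, 202, 154, 223, 195, 213, 122, 89]
t=4: [272, 270, 265, 255, 238, 244, 264, 245, 207, 174]
t=5: [154, 150, 161, 184, 211, 178, 165, 190, 242, 268]
t=6: [260, 254, 269, 273, 238, 284, 274, 269, 211, 175]
t=7: [161, 168, 153, 162, 207, 135, 145, 160, 229, 268]
t=8: [261, 270, 259, 259, 239, 233, 245, 255, 220, 179]
t=9: [169, 157, 165, 177, 210, 199, 186, 181, 225, 270]
t=10: [274, 267, 277, 279, 239, 272, 284, 285, 231, 178]

Answer: s_9(10) = 178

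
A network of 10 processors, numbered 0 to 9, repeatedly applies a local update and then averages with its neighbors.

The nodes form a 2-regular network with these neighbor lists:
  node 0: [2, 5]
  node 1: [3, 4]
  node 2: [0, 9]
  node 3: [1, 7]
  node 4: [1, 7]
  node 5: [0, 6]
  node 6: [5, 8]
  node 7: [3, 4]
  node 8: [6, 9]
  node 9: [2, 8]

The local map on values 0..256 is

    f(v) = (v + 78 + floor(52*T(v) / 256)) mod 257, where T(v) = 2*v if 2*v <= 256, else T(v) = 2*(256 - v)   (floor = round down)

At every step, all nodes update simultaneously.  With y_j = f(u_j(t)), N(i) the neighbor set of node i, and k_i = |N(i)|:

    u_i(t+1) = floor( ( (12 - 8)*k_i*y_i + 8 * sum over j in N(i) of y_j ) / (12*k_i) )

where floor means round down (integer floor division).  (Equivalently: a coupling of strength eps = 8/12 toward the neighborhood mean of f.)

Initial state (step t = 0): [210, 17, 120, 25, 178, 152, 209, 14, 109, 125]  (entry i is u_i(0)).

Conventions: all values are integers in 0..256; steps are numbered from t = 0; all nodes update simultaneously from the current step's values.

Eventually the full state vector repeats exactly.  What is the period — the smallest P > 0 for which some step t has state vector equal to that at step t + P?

Simulating step by step:
t=0: [210, 17, 120, 25, 178, 152, 209, 14, 109, 125]
t=1: [103, 81, 182, 103, 76, 37, 98, 80, 177, 243]
t=2: [128, 199, 108, 201, 188, 189, 125, 198, 104, 44]
t=3: [89, 41, 123, 43, 40, 97, 171, 40, 205, 197]
t=4: [222, 135, 164, 135, 134, 147, 95, 135, 37, 112]
t=5: [30, 4, 104, 5, 4, 93, 117, 4, 192, 129]
t=6: [184, 83, 115, 83, 83, 190, 163, 83, 94, 88]
t=7: [103, 194, 158, 194, 194, 30, 89, 194, 144, 216]
t=8: [120, 40, 97, 40, 40, 181, 111, 40, 88, 27]
t=9: [164, 134, 191, 134, 134, 170, 155, 134, 183, 176]
t=10: [28, 4, 29, 4, 4, 21, 25, 4, 26, 33]
t=11: [114, 83, 119, 83, 83, 112, 111, 83, 117, 118]
t=12: [239, 194, 242, 194, 194, 235, 237, 194, 239, 243]
t=13: [66, 40, 67, 40, 40, 65, 65, 40, 66, 67]
t=14: [170, 134, 171, 134, 134, 169, 169, 134, 170, 171]
t=15: [25, 4, 25, 4, 4, 25, 25, 4, 25, 25]
t=16: [113, 83, 113, 83, 83, 113, 113, 83, 113, 113]
t=17: [236, 194, 236, 194, 194, 236, 236, 194, 236, 236]
t=18: [65, 40, 65, 40, 40, 65, 65, 40, 65, 65]
t=19: [169, 134, 169, 134, 134, 169, 169, 134, 169, 169]
t=20: [25, 4, 25, 4, 4, 25, 25, 4, 25, 25]

Answer: 5
Key observation: The state at step 15, [25, 4, 25, 4, 4, 25, 25, 4, 25, 25], reappears at step 20 — and no state repeats earlier — so the cycle the system enters has period 5.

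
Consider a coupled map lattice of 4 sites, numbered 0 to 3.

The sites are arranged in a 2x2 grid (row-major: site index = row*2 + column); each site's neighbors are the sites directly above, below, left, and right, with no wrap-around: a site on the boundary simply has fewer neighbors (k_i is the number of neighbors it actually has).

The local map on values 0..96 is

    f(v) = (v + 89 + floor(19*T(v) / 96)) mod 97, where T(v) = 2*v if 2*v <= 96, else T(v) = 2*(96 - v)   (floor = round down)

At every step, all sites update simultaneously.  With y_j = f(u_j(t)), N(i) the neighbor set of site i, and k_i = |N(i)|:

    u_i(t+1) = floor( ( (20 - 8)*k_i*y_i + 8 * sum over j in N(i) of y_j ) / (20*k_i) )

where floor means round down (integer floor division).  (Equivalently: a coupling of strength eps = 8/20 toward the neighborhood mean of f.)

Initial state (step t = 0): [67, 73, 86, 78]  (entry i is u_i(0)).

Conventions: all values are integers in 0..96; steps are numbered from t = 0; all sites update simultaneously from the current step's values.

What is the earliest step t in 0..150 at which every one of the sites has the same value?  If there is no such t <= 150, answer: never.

Simulating step by step:
t=0: [67, 73, 86, 78]  (not all equal)
t=1: [73, 73, 78, 77]  (not all equal)
t=2: [74, 74, 76, 75]  (not all equal)
t=3: [74, 74, 74, 74]  (all equal)

Answer: 3
Key observation: Synchronization is absorbing here: once all sites are equal they stay equal, and step 3 is the first all-equal step.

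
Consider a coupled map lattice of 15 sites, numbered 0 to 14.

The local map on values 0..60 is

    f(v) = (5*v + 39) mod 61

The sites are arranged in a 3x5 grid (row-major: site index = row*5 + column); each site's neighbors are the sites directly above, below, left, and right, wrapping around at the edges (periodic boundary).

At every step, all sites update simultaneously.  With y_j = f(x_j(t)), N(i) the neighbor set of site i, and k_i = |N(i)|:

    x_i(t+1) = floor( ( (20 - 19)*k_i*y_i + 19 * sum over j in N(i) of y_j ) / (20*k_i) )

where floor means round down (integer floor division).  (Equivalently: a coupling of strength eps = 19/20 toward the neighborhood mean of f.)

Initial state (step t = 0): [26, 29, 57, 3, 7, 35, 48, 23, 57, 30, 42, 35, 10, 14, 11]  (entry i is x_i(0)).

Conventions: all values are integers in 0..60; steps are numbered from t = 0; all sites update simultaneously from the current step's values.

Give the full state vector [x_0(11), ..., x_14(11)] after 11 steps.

Simulating step by step:
t=0: [26, 29, 57, 3, 7, 35, 48, 23, 57, 30, 42, 35, 10, 14, 11]
t=1: [14, 31, 28, 26, 33, 23, 24, 25, 34, 23, 33, 17, 32, 34, 18]
t=2: [22, 34, 30, 33, 32, 34, 22, 34, 36, 22, 22, 20, 30, 24, 24]
t=3: [23, 19, 19, 23, 27, 26, 23, 19, 28, 28, 26, 21, 20, 25, 27]
t=4: [39, 23, 17, 40, 43, 42, 23, 28, 36, 52, 38, 26, 21, 39, 49]
t=5: [24, 32, 39, 26, 48, 43, 35, 24, 53, 24, 36, 33, 38, 39, 40]
t=6: [24, 34, 37, 49, 43, 33, 21, 46, 43, 40, 31, 31, 40, 52, 40]
t=7: [18, 27, 36, 29, 45, 30, 20, 31, 42, 25, 30, 27, 34, 41, 34]
t=8: [20, 29, 23, 14, 19, 17, 29, 20, 13, 15, 21, 26, 24, 13, 17]
t=9: [9, 23, 26, 33, 29, 22, 15, 27, 40, 16, 17, 16, 34, 33, 30]
t=10: [15, 44, 33, 30, 25, 33, 42, 45, 38, 24, 27, 29, 43, 26, 19]
t=11: [33, 19, 13, 37, 27, 35, 13, 20, 28, 30, 23, 19, 21, 19, 42]

Answer: [33, 19, 13, 37, 27, 35, 13, 20, 28, 30, 23, 19, 21, 19, 42]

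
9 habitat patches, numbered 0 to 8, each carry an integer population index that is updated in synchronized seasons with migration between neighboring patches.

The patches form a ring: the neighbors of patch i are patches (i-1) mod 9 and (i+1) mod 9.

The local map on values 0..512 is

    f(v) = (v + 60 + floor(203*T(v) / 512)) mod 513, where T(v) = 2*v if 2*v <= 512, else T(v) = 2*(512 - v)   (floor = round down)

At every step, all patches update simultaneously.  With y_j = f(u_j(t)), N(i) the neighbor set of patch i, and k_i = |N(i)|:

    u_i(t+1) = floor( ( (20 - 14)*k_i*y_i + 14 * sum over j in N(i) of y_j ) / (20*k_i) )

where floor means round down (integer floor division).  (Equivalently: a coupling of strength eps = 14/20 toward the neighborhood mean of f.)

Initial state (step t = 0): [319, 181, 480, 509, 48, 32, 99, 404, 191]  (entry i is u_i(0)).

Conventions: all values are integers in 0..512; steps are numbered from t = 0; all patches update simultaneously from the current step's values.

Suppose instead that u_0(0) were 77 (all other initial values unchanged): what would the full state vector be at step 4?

Answer: [88, 82, 83, 80, 84, 91, 100, 102, 94]
Key observation: This trace re-runs the system from the modified initial state.

Derivation:
t=0: [77, 181, 480, 509, 48, 32, 99, 404, 191]
t=1: [334, 202, 170, 86, 105, 169, 124, 234, 202]
t=2: [302, 261, 331, 278, 276, 294, 379, 390, 301]
t=3: [12, 14, 12, 13, 11, 18, 25, 26, 21]
t=4: [88, 82, 83, 80, 84, 91, 100, 102, 94]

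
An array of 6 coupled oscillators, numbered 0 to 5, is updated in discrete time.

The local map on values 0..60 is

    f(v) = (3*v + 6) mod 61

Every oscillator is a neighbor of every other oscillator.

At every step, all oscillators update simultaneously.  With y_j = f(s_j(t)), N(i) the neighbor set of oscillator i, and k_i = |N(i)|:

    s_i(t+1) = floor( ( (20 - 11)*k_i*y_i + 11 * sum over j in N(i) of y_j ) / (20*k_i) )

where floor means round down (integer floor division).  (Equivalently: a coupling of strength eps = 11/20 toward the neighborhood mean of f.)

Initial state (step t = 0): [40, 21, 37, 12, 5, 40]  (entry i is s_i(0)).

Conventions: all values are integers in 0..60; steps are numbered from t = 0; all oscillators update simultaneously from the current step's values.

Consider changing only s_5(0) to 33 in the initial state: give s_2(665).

Simulating step by step:
t=0: [40, 21, 37, 12, 5, 33]
t=1: [20, 21, 38, 33, 26, 34]
t=2: [22, 23, 40, 35, 28, 36]
t=3: [21, 22, 19, 34, 27, 35]
t=4: [18, 19, 16, 31, 24, 32]
t=5: [43, 24, 41, 36, 29, 37]
t=6: [24, 25, 21, 37, 30, 38]
t=7: [27, 28, 24, 40, 33, 41]
t=8: [22, 23, 19, 15, 28, 16]
t=9: [21, 22, 18, 35, 27, 36]
t=10: [25, 26, 43, 39, 31, 40]
t=11: [17, 18, 15, 11, 23, 12]
t=12: [48, 49, 46, 42, 33, 43]
t=13: [25, 26, 23, 19, 31, 20]
t=14: [18, 19, 15, 11, 24, 12]
t=15: [43, 23, 40, 36, 28, 37]
t=16: [23, 23, 19, 36, 28, 37]
t=17: [23, 23, 19, 36, 28, 37]

Answer: s_2(665) = 19
Key observation: The state at step 16, [23, 23, 19, 36, 28, 37], reappears at step 17: the system is in a cycle of period 1 from step 16 on.  Therefore the state at step 665 equals the state at step 16 + ((665 - 16) mod 1) = 16, which is [23, 23, 19, 36, 28, 37].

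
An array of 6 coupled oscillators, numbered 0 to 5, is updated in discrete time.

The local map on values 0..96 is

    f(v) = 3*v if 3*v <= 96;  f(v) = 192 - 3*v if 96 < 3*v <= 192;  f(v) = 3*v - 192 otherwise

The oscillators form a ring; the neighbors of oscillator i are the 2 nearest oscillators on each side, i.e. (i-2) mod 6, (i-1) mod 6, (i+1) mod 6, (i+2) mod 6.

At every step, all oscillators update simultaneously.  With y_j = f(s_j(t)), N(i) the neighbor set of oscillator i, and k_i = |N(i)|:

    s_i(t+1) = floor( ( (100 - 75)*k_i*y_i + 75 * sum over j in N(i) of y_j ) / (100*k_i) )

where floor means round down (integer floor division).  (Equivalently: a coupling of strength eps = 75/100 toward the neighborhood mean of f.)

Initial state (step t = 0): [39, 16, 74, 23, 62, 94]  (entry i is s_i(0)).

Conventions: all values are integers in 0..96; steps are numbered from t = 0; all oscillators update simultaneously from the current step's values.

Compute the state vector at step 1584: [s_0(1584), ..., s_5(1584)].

Simulating step by step:
t=0: [39, 16, 74, 23, 62, 94]
t=1: [51, 61, 44, 49, 51, 59]
t=2: [32, 32, 39, 34, 39, 28]
t=3: [85, 88, 85, 84, 83, 87]
t=4: [64, 65, 63, 63, 62, 64]
t=5: [2, 1, 3, 3, 2, 2]
t=6: [6, 6, 6, 6, 7, 6]
t=7: [18, 18, 18, 18, 18, 18]
t=8: [54, 54, 54, 54, 54, 54]
t=9: [30, 30, 30, 30, 30, 30]
t=10: [90, 90, 90, 90, 90, 90]
t=11: [78, 78, 78, 78, 78, 78]
t=12: [42, 42, 42, 42, 42, 42]
t=13: [66, 66, 66, 66, 66, 66]
t=14: [6, 6, 6, 6, 6, 6]
t=15: [18, 18, 18, 18, 18, 18]

Answer: [54, 54, 54, 54, 54, 54]
Key observation: The state at step 7, [18, 18, 18, 18, 18, 18], reappears at step 15: the system is in a cycle of period 8 from step 7 on.  Therefore the state at step 1584 equals the state at step 7 + ((1584 - 7) mod 8) = 8, which is [54, 54, 54, 54, 54, 54].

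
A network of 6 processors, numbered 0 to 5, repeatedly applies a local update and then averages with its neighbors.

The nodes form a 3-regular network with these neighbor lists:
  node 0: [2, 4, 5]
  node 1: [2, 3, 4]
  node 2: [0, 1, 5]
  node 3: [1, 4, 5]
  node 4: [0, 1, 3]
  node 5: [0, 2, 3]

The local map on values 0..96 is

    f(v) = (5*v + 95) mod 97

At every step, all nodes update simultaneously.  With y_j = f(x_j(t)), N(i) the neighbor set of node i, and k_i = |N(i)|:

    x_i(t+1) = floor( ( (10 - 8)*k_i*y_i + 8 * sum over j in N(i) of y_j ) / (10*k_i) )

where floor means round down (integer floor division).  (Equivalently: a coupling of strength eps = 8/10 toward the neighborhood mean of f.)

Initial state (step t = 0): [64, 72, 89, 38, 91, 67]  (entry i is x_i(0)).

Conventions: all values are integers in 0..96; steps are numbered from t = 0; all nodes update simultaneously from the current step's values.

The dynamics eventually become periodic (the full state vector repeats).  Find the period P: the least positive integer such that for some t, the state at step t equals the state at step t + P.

Simulating step by step:
t=0: [64, 72, 89, 38, 91, 67]
t=1: [48, 69, 47, 64, 62, 54]
t=2: [43, 32, 53, 43, 36, 44]
t=3: [50, 57, 41, 48, 42, 33]
t=4: [34, 35, 57, 53, 52, 41]
t=5: [57, 74, 59, 53, 70, 62]
t=6: [38, 49, 49, 54, 74, 46]
t=7: [60, 63, 56, 57, 72, 63]
t=8: [47, 68, 30, 47, 44, 52]
t=9: [44, 39, 50, 43, 38, 47]
t=10: [53, 62, 53, 64, 55, 33]
t=11: [70, 50, 54, 48, 45, 57]
t=12: [62, 50, 68, 54, 47, 64]
t=13: [33, 53, 35, 46, 46, 42]
t=14: [46, 52, 54, 38, 51, 49]
t=15: [55, 72, 54, 64, 62, 62]
t=16: [44, 44, 58, 32, 49, 51]
t=17: [58, 59, 47, 47, 38, 59]
t=18: [54, 45, 33, 33, 54, 46]
t=19: [61, 60, 49, 49, 59, 61]
t=20: [19, 28, 18, 15, 18, 31]
t=21: [80, 74, 68, 63, 72, 78]
t=22: [32, 51, 32, 42, 42, 21]
t=23: [33, 35, 45, 23, 38, 37]
t=24: [68, 51, 66, 70, 60, 46]
t=25: [30, 38, 44, 38, 44, 44]
t=26: [29, 55, 49, 55, 66, 49]
t=27: [45, 59, 56, 59, 61, 56]
t=28: [53, 26, 47, 26, 11, 47]
t=29: [48, 39, 44, 39, 45, 44]
t=30: [29, 58, 48, 58, 68, 48]
t=31: [45, 68, 57, 68, 71, 57]
t=32: [69, 62, 61, 62, 45, 61]
t=33: [24, 18, 24, 18, 28, 24]
t=34: [26, 57, 38, 57, 60, 38]
t=35: [56, 67, 74, 67, 57, 74]
t=36: [81, 63, 69, 63, 62, 69]
t=37: [35, 28, 34, 28, 19, 34]
t=38: [77, 62, 64, 62, 60, 64]
t=39: [34, 17, 41, 17, 35, 41]
t=40: [39, 61, 45, 61, 78, 45]
t=41: [34, 13, 42, 13, 32, 42]
t=42: [37, 49, 42, 49, 64, 42]
t=43: [31, 33, 42, 33, 54, 42]
t=44: [38, 54, 39, 54, 64, 39]
t=45: [76, 67, 88, 67, 69, 88]
t=46: [57, 46, 57, 46, 56, 57]
t=47: [87, 62, 74, 62, 58, 74]
t=48: [75, 53, 52, 53, 39, 52]
t=49: [76, 74, 70, 74, 77, 70]
t=50: [72, 75, 70, 75, 82, 70]
t=51: [49, 58, 66, 58, 65, 66]
t=52: [38, 62, 55, 62, 69, 55]
t=53: [74, 42, 65, 42, 43, 65]
t=54: [37, 20, 39, 20, 31, 39]
t=55: [83, 41, 68, 41, 34, 68]
t=56: [49, 35, 31, 35, 25, 31]
t=57: [46, 57, 59, 57, 58, 59]
t=58: [32, 67, 33, 67, 75, 33]
t=59: [69, 59, 58, 59, 55, 58]
t=60: [81, 47, 58, 47, 30, 58]
t=61: [66, 56, 58, 56, 35, 58]
t=62: [77, 84, 76, 84, 69, 76]
t=63: [78, 51, 73, 51, 50, 73]
t=64: [52, 61, 49, 61, 42, 49]
t=65: [42, 22, 43, 22, 26, 43]
t=66: [21, 18, 15, 18, 15, 15]
t=67: [59, 80, 59, 80, 63, 59]
t=68: [7, 11, 4, 11, 10, 4]
t=69: [29, 42, 31, 42, 46, 31]
t=70: [48, 30, 42, 30, 26, 42]
t=71: [24, 35, 31, 35, 45, 31]
t=72: [41, 58, 52, 58, 51, 52]
t=73: [51, 76, 57, 76, 64, 57]
t=74: [66, 71, 80, 71, 67, 80]
t=75: [23, 42, 31, 42, 51, 31]
t=76: [48, 37, 34, 37, 23, 34]
t=77: [50, 63, 67, 63, 60, 67]
t=78: [35, 23, 39, 23, 27, 39]
t=79: [76, 42, 69, 42, 36, 69]
t=80: [66, 42, 51, 42, 46, 51]
t=81: [47, 31, 41, 31, 24, 41]
t=82: [18, 34, 29, 34, 44, 29]
t=83: [48, 51, 63, 51, 66, 63]
t=84: [30, 43, 37, 43, 50, 37]
t=85: [70, 46, 58, 46, 34, 58]
t=86: [80, 59, 68, 59, 47, 68]
t=87: [37, 23, 25, 23, 11, 25]
t=88: [45, 28, 39, 28, 42, 39]
t=89: [60, 48, 63, 48, 32, 63]
t=90: [29, 42, 23, 42, 37, 23]
t=91: [40, 33, 23, 33, 36, 23]
t=92: [30, 56, 26, 56, 52, 26]
t=93: [43, 64, 50, 64, 71, 50]
t=94: [49, 43, 37, 43, 31, 37]
t=95: [70, 46, 58, 46, 34, 58]

Answer: 10
Key observation: The state at step 85, [70, 46, 58, 46, 34, 58], reappears at step 95 — and no state repeats earlier — so the cycle the system enters has period 10.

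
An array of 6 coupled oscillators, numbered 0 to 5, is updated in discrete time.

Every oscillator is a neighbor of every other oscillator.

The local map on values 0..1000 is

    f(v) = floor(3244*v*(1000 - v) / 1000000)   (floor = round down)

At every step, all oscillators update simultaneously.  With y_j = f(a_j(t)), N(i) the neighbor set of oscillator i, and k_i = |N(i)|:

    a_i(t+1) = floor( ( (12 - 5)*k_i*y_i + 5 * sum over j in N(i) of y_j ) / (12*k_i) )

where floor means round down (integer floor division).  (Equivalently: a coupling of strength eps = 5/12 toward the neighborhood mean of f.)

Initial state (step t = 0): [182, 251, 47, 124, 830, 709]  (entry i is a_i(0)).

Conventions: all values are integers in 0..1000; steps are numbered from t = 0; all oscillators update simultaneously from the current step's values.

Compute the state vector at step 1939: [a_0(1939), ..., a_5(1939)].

Simulating step by step:
t=0: [182, 251, 47, 124, 830, 709]
t=1: [467, 530, 298, 402, 454, 560]
t=2: [793, 793, 728, 779, 791, 789]
t=3: [544, 544, 599, 557, 546, 548]
t=4: [801, 801, 789, 799, 801, 801]
t=5: [519, 519, 530, 520, 519, 519]
t=6: [808, 808, 808, 808, 808, 808]
t=7: [503, 503, 503, 503, 503, 503]
t=8: [810, 810, 810, 810, 810, 810]
t=9: [499, 499, 499, 499, 499, 499]
t=10: [810, 810, 810, 810, 810, 810]

Answer: [499, 499, 499, 499, 499, 499]
Key observation: The state at step 8, [810, 810, 810, 810, 810, 810], reappears at step 10: the system is in a cycle of period 2 from step 8 on.  Therefore the state at step 1939 equals the state at step 8 + ((1939 - 8) mod 2) = 9, which is [499, 499, 499, 499, 499, 499].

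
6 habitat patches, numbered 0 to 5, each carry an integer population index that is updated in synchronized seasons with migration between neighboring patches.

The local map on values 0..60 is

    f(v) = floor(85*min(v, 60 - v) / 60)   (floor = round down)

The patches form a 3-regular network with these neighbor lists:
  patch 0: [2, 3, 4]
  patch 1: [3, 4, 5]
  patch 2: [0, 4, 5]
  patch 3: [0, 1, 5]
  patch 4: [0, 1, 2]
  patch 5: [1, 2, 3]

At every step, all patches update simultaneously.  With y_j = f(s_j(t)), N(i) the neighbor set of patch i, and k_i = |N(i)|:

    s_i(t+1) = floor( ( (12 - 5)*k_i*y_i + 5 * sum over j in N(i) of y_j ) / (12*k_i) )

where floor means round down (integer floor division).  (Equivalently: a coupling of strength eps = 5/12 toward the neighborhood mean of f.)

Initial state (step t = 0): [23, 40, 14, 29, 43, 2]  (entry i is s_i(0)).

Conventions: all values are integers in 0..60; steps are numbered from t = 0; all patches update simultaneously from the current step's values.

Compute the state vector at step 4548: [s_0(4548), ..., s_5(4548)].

Answer: [35, 35, 35, 35, 35, 35]
Key observation: The state at step 6, [35, 35, 35, 35, 35, 35], reappears at step 7: the system is in a cycle of period 1 from step 6 on.  Therefore the state at step 4548 equals the state at step 6 + ((4548 - 6) mod 1) = 6, which is [35, 35, 35, 35, 35, 35].

Derivation:
t=0: [23, 40, 14, 29, 43, 2]
t=1: [30, 25, 19, 32, 24, 13]
t=2: [38, 33, 28, 35, 34, 24]
t=3: [33, 36, 36, 34, 36, 35]
t=4: [36, 34, 34, 35, 34, 34]
t=5: [34, 35, 35, 35, 35, 35]
t=6: [35, 35, 35, 35, 35, 35]
t=7: [35, 35, 35, 35, 35, 35]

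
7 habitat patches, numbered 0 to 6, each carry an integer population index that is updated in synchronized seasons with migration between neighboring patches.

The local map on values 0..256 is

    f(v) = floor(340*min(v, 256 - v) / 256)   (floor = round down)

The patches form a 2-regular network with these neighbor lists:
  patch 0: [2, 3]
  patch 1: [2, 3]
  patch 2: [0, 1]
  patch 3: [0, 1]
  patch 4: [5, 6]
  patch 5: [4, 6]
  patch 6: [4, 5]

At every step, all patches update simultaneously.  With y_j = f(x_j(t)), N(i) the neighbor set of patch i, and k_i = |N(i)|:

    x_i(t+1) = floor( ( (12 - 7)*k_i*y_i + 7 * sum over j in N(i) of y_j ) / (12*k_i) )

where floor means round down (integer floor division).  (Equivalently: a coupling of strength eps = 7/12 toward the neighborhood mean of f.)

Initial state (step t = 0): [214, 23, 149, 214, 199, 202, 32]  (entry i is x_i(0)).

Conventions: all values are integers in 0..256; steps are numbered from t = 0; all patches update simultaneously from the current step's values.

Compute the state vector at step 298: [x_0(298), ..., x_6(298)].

Answer: [160, 160, 160, 160, 124, 124, 124]
Key observation: The state at step 9, [135, 135, 135, 135, 162, 162, 162], reappears at step 21: the system is in a cycle of period 12 from step 9 on.  Therefore the state at step 298 equals the state at step 9 + ((298 - 9) mod 12) = 10, which is [160, 160, 160, 160, 124, 124, 124].

Derivation:
t=0: [214, 23, 149, 214, 199, 202, 32]
t=1: [80, 69, 83, 47, 64, 63, 60]
t=2: [94, 88, 103, 83, 82, 82, 81]
t=3: [123, 120, 126, 115, 107, 107, 107]
t=4: [160, 159, 163, 157, 142, 142, 142]
t=5: [127, 127, 125, 128, 151, 151, 151]
t=6: [168, 168, 167, 168, 139, 139, 139]
t=7: [116, 116, 116, 116, 155, 155, 155]
t=8: [154, 154, 154, 154, 134, 134, 134]
t=9: [135, 135, 135, 135, 162, 162, 162]
t=10: [160, 160, 160, 160, 124, 124, 124]
t=11: [127, 127, 127, 127, 164, 164, 164]
t=12: [168, 168, 168, 168, 122, 122, 122]
t=13: [116, 116, 116, 116, 162, 162, 162]
t=14: [154, 154, 154, 154, 124, 124, 124]
t=15: [135, 135, 135, 135, 164, 164, 164]
t=16: [160, 160, 160, 160, 122, 122, 122]
t=17: [127, 127, 127, 127, 162, 162, 162]
t=18: [168, 168, 168, 168, 124, 124, 124]
t=19: [116, 116, 116, 116, 164, 164, 164]
t=20: [154, 154, 154, 154, 122, 122, 122]
t=21: [135, 135, 135, 135, 162, 162, 162]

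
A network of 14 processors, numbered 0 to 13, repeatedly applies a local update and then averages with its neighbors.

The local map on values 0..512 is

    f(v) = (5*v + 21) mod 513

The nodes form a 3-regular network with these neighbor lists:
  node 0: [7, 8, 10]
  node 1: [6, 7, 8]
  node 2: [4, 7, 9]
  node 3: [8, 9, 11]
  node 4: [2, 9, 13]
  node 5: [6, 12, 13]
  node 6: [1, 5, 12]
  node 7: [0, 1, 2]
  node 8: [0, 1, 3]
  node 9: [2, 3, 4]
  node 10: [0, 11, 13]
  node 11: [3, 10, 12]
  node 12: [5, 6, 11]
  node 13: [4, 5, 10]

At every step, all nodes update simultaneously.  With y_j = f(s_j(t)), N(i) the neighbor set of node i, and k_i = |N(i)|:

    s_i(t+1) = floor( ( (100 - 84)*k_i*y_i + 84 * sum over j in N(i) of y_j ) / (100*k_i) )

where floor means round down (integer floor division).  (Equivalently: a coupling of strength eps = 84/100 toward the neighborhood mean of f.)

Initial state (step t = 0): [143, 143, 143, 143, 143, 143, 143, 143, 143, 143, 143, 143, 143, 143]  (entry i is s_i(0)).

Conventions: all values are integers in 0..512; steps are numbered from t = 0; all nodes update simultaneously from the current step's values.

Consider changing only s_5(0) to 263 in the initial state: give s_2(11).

Simulating step by step:
t=0: [143, 143, 143, 143, 143, 263, 143, 143, 143, 143, 143, 143, 143, 143]
t=1: [223, 223, 223, 223, 223, 236, 247, 223, 223, 223, 223, 223, 247, 247]
t=2: [110, 143, 110, 110, 143, 221, 181, 110, 110, 110, 143, 143, 181, 147]
t=3: [104, 183, 104, 104, 136, 315, 272, 104, 104, 104, 182, 230, 272, 191]
t=4: [137, 182, 72, 60, 175, 337, 290, 138, 138, 72, 244, 247, 212, 259]
t=5: [201, 302, 330, 277, 355, 247, 250, 309, 292, 364, 234, 202, 244, 260]
t=6: [181, 284, 185, 274, 245, 248, 305, 182, 320, 263, 110, 213, 168, 229]
t=7: [222, 208, 334, 184, 282, 176, 280, 419, 347, 334, 180, 225, 140, 166]
t=8: [209, 194, 198, 205, 244, 325, 239, 92, 193, 300, 222, 311, 286, 390]
t=9: [302, 396, 413, 284, 433, 310, 313, 361, 226, 284, 159, 159, 161, 188]
t=10: [281, 202, 239, 302, 272, 231, 233, 326, 406, 229, 400, 337, 157, 203]
t=11: [373, 220, 200, 310, 152, 153, 151, 184, 336, 316, 238, 385, 180, 277]

Answer: s_2(11) = 200
Key observation: This trace re-runs the system from the modified initial state.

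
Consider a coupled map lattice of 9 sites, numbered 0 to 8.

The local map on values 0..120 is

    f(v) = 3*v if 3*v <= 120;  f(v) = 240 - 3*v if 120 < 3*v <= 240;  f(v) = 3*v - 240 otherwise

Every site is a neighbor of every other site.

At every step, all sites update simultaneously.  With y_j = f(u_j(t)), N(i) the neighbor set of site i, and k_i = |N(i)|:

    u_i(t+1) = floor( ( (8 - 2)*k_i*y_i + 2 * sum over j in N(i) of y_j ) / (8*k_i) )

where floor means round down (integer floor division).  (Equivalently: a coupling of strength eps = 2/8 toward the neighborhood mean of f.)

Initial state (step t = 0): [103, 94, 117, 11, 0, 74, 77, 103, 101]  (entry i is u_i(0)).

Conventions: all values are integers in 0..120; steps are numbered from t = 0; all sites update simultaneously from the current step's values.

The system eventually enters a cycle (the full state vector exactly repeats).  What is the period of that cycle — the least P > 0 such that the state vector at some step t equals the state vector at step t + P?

Answer: 4
Key observation: The state at step 39, [18, 18, 18, 18, 18, 18, 18, 18, 18], reappears at step 43 — and no state repeats earlier — so the cycle the system enters has period 4.

Derivation:
t=0: [103, 94, 117, 11, 0, 74, 77, 103, 101]
t=1: [62, 43, 92, 36, 12, 25, 19, 62, 58]
t=2: [57, 98, 44, 96, 44, 72, 59, 57, 66]
t=3: [67, 57, 95, 52, 95, 35, 63, 67, 48]
t=4: [45, 67, 50, 78, 50, 93, 54, 45, 86]
t=5: [93, 45, 82, 22, 82, 45, 73, 93, 30]
t=6: [42, 90, 19, 62, 19, 90, 30, 42, 79]
t=7: [99, 38, 58, 55, 58, 38, 81, 99, 19]
t=8: [60, 100, 66, 72, 66, 100, 21, 60, 60]
t=9: [57, 57, 44, 31, 44, 57, 60, 57, 57]
t=10: [71, 71, 99, 89, 99, 71, 65, 71, 71]
t=11: [29, 29, 51, 29, 51, 29, 42, 29, 29]
t=12: [87, 87, 87, 87, 87, 87, 107, 87, 87]
t=13: [22, 22, 22, 22, 22, 22, 66, 22, 22]
t=14: [65, 65, 65, 65, 65, 65, 48, 65, 65]
t=15: [46, 46, 46, 46, 46, 46, 83, 46, 46]
t=16: [99, 99, 99, 99, 99, 99, 32, 99, 99]
t=17: [58, 58, 58, 58, 58, 58, 86, 58, 58]
t=18: [64, 64, 64, 64, 64, 64, 30, 64, 64]
t=19: [49, 49, 49, 49, 49, 49, 79, 49, 49]
t=20: [90, 90, 90, 90, 90, 90, 25, 90, 90]
t=21: [31, 31, 31, 31, 31, 31, 63, 31, 31]
t=22: [91, 91, 91, 91, 91, 91, 61, 91, 91]
t=23: [33, 33, 33, 33, 33, 33, 51, 33, 33]
t=24: [98, 98, 98, 98, 98, 98, 90, 98, 98]
t=25: [53, 53, 53, 53, 53, 53, 36, 53, 53]
t=26: [81, 81, 81, 81, 81, 81, 101, 81, 81]
t=27: [4, 4, 4, 4, 4, 4, 48, 4, 4]
t=28: [14, 14, 14, 14, 14, 14, 75, 14, 14]
t=29: [41, 41, 41, 41, 41, 41, 21, 41, 41]
t=30: [115, 115, 115, 115, 115, 115, 76, 115, 115]
t=31: [102, 102, 102, 102, 102, 102, 35, 102, 102]
t=32: [67, 67, 67, 67, 67, 67, 95, 67, 67]
t=33: [39, 39, 39, 39, 39, 39, 43, 39, 39]
t=34: [116, 116, 116, 116, 116, 116, 112, 116, 116]
t=35: [107, 107, 107, 107, 107, 107, 99, 107, 107]
t=36: [80, 80, 80, 80, 80, 80, 63, 80, 80]
t=37: [1, 1, 1, 1, 1, 1, 38, 1, 1]
t=38: [6, 6, 6, 6, 6, 6, 86, 6, 6]
t=39: [18, 18, 18, 18, 18, 18, 18, 18, 18]
t=40: [54, 54, 54, 54, 54, 54, 54, 54, 54]
t=41: [78, 78, 78, 78, 78, 78, 78, 78, 78]
t=42: [6, 6, 6, 6, 6, 6, 6, 6, 6]
t=43: [18, 18, 18, 18, 18, 18, 18, 18, 18]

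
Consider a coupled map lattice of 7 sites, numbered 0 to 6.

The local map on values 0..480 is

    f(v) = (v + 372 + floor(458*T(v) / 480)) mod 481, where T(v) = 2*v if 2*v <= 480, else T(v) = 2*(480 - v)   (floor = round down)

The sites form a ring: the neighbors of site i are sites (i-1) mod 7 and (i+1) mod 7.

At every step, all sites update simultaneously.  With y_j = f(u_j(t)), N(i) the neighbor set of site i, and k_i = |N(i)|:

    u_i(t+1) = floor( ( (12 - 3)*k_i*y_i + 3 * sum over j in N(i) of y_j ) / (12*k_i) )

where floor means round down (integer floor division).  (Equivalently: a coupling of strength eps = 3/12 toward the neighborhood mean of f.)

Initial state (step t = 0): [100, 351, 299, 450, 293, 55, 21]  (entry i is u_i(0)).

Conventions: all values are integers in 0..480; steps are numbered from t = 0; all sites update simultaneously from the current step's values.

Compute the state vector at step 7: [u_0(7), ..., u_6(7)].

Answer: [414, 414, 415, 433, 468, 446, 416]

Derivation:
t=0: [100, 351, 299, 450, 293, 55, 21]
t=1: [190, 34, 91, 312, 100, 99, 353]
t=2: [391, 427, 180, 73, 163, 156, 81]
t=3: [406, 422, 375, 174, 329, 319, 193]
t=4: [437, 430, 452, 359, 74, 86, 398]
t=5: [415, 412, 409, 422, 157, 174, 402]
t=6: [431, 432, 433, 415, 362, 396, 434]
t=7: [414, 414, 415, 433, 468, 446, 416]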